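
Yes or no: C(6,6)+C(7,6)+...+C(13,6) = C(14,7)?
Yes

Hockey stick identity gives Σ = C(14,7) = 3,432; RHS C(14,7) = 3,432.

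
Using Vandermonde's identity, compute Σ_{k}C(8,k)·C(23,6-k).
736,281

Reasoning: = C(8+23,6) = C(31,6) = 736,281.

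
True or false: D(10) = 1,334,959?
False
Derangements of 10 elements: D(10) = (10-1)·[D(9) + D(8)] = 9·[133,496 + 14,833] = 1,334,961.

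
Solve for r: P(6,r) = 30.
2
P(6,r) = 6·5·…·(6−r+1), a product of r factors. Multiplying down from 6: 6 = 6; 6·5 = 30 ✓ (2 factors). So r = 2.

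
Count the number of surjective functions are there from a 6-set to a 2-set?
62

Reasoning: Onto functions = 2! × S(6,2)
First compute S(6,2) via recurrence:
Using the Stirling recurrence: S(n,k) = k·S(n-1,k) + S(n-1,k-1)
S(6,2) = 2·S(5,2) + S(5,1)
         = 2·15 + 1
         = 30 + 1
         = 31
Then: 2 × 31 = 62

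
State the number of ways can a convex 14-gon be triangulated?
208,012

Using the Catalan number formula: C_n = C(2n, n) / (n+1)
C_12 = C(24, 12) / (12+1)
     = 2704156 / 13
     = 208,012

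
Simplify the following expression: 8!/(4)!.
1,680

Working:
This equals 8×7×...×5 = 1,680.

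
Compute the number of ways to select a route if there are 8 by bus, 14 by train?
By the addition principle: 8 + 14 = 22.

Answer: 22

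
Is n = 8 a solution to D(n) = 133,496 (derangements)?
No

Working:
D(8) = (8-1)·[D(7) + D(6)] = 7·[1,854 + 265] = 14,833, which does not equal 133,496.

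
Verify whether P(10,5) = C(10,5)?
False
P(10,5) = 30,240 but C(10,5) = 252; they differ by a factor of 5! = 120, so the statement does not hold.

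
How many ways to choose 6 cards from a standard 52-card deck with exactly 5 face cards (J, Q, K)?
12 face cards and 40 non-face cards: C(12,5) × C(40,1) = 792 × 40 = 31,680.
Final answer: 31,680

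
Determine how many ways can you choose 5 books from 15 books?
3,003

Reasoning: C(15,5) = 15! / (5! × (15-5)!)
         = 15! / (5! × 10!)
         = 3,003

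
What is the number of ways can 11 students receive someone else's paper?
Using D(n) = (n-1)[D(n-1) + D(n-2)]:
D(11) = (11-1) × [D(10) + D(9)]
      = 10 × [1334961 + 133496]
      = 10 × 1468457
      = 14,684,570

Answer: 14,684,570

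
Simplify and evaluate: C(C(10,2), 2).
990

C(10,2) = 45, then C(45, 2) = 990.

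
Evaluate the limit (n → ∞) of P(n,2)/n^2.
1

Reasoning: P(n,2) = n(n-1) ≈ n^2 for large n. Limit = 1.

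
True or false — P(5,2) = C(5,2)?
False
P(5,2) = 20 but C(5,2) = 10; they differ by a factor of 2! = 2, so the statement does not hold.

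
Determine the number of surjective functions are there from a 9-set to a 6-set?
1,905,120

Working:
Onto functions = 6! × S(9,6)
First compute S(9,6) via recurrence:
Using the Stirling recurrence: S(n,k) = k·S(n-1,k) + S(n-1,k-1)
S(9,6) = 6·S(8,6) + S(8,5)
         = 6·266 + 1050
         = 1596 + 1050
         = 2,646
Then: 720 × 2646 = 1,905,120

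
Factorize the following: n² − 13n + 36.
(n − 4)(n − 9)

Reasoning: Seek roots whose sum is 13 and product is 36: (4, 9). So n² − 13n + 36 = (n − 4)(n − 9).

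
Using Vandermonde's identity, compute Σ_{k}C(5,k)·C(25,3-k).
4,060

Solution: = C(5+25,3) = C(30,3) = 4,060.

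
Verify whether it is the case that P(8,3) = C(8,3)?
False
P(8,3) = 336 but C(8,3) = 56; they differ by a factor of 3! = 6, so the statement does not hold.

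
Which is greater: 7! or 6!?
7!

Solution: 7!=5,040, 6!=720. 7! > 6!.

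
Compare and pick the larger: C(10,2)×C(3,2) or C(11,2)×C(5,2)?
C(11,2)×C(5,2)
C(10,2)×C(3,2)=135, C(11,2)×C(5,2)=550.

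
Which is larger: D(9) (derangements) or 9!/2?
9!/2

Solution: D(9) = (9-1)·[D(8) + D(7)] = 8·[14,833 + 1,854] = 133,496; 9!/2 = 362,880/2 = 181,440.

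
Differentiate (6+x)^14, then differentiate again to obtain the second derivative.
182(6+x)^12
First derivative: 14(6+x)^{13}. Second derivative: 14·13·(6+x)^{12} = 182(6+x)^{12}.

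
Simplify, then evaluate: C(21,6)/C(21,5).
8/3

Explanation: C(n,k+1)/C(n,k) = (n−k)/(k+1). Here (21−5)/(5+1) = 16/6 = 8/3.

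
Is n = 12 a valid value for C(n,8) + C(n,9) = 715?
Yes

Working:
C(12,8) + C(12,9) = 495 + 220 = 715, which equals 715.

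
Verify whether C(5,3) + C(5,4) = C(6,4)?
True

Pascal's identity: LHS = 10 + 5 = 15; RHS = C(6,4) = 15. Both sides agree, so the statement holds.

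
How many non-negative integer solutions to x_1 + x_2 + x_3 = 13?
C(13+3-1, 3-1) = 105.

Answer: 105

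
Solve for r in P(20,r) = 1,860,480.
5

Working:
P(20,r) = 20·19·…·(20−r+1), a product of r factors. Multiplying down from 20: 20 = 20; 20·19 = 380; 20·19·18 = 6,840; 20·19·18·17 = 116,280; 20·19·18·17·16 = 1,860,480 ✓ (5 factors). So r = 5.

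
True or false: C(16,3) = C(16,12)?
False

Solution: C(16,3) = 560 but C(16,12) = 1,820; symmetry gives C(16,3) = C(16,13), not C(16,12).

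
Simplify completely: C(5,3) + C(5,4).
15

Solution: By Pascal's identity: C(6,4) = 15.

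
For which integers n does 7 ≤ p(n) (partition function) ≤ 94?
Tabulating p(n) via p(n) = p(n−1) + p(n−2) − p(n−5) − p(n−7) + …: p(4)=5; p(5)=7; p(6)=11; p(7)=15; p(8)=22; p(9)=30; p(10)=42; p(11)=56; p(12)=77; p(13)=101. So valid n = 5, 6, 7, 8, 9, 10, 11, 12.
Final answer: 5, 6, 7, 8, 9, 10, 11, 12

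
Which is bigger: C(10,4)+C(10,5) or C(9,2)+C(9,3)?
C(10,4)+C(10,5)

First=462, Second=120.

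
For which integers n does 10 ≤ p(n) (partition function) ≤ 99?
Tabulating p(n) via p(n) = p(n−1) + p(n−2) − p(n−5) − p(n−7) + …: p(5)=7; p(6)=11; p(7)=15; p(8)=22; p(9)=30; p(10)=42; p(11)=56; p(12)=77; p(13)=101. So valid n = 6, 7, 8, 9, 10, 11, 12.

Answer: 6, 7, 8, 9, 10, 11, 12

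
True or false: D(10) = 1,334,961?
True
Derangements of 10 elements: D(10) = (10-1)·[D(9) + D(8)] = 9·[133,496 + 14,833] = 1,334,961.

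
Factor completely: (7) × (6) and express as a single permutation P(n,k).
Product of 2 consecutive descending integers starting at 7: P(7,2) = 7!/5! = 42.

Answer: P(7,2) = 7!/(5)!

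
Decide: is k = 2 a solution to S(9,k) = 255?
Yes

Working:
S(9,2) = 2·S(8,2) + S(8,1) = 2·127 + 1 = 255, which equals 255.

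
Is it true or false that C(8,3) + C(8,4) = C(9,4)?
True

Pascal's identity: LHS = 56 + 70 = 126; RHS = C(9,4) = 126. Both sides agree, so the statement holds.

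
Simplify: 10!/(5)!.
30,240

This equals 10×9×...×6 = 30,240.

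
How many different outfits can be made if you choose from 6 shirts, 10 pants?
60

Explanation: By the multiplication principle: 6 × 10 = 60.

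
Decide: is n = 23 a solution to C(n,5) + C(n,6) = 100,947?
No

Working:
C(23,5) + C(23,6) = 33,649 + 100,947 = 134,596, which does not equal 100,947.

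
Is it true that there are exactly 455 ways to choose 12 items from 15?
True

Reasoning: C(15,12) = 455.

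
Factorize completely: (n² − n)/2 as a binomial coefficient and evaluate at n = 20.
C(n,2); C(20,2) = 190

Reasoning: (n² − n)/2 = n(n−1)/2 = C(n,2). At n = 20: C(20,2) = 190.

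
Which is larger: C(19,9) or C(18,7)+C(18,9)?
C(19,9)

Reasoning: C(19,9)=92,378; C(18,7)+C(18,9)=31,824+48,620=80,444.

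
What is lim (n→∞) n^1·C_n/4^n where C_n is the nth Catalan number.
0

Explanation: C_n ~ 4^n/(n^(3/2)√π), so n^1·C_n/4^n ~ n^(1 − 3/2)/√π → 0.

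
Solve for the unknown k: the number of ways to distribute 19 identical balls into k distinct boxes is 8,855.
Stars and bars: the count is C(19+k−1, k−1), increasing in k. k=3: C(21,2) = 210, k=4: C(22,3) = 1,540, k=5: C(23,4) = 8,855 ✓. So k = 5.

Answer: 5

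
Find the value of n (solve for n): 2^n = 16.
2^4 = 16, so n = 4.
Final answer: 4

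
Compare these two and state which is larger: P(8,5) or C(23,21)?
P(8,5)

Reasoning: P(8,5)=6,720, C(23,21)=253.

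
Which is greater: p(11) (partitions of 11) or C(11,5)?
C(11,5)

Pentagonal recurrence p(n) = p(n−1) + p(n−2) − p(n−5) − p(n−7) + …: p(11) = p(10) + p(9) − p(6) − p(4) = 42 + 30 − 11 − 5 = 56; C(11,5) = 462.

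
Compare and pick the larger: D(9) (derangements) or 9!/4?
D(9)

Explanation: D(9) = (9-1)·[D(8) + D(7)] = 8·[14,833 + 1,854] = 133,496; 9!/4 = 362,880/4 = 90,720.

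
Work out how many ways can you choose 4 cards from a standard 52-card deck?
C(52,4) = 270,725.

Answer: 270,725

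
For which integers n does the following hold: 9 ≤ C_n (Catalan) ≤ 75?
4, 5

Solution: C_3=5; C_4=14; C_5=42; C_6=132. So valid n = 4, 5.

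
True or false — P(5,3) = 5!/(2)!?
Permutation formula P(n,k) = n!/(n-k)!: 5!/2! = 120/2 = 60 = P(5,3). The statement holds.

Answer: True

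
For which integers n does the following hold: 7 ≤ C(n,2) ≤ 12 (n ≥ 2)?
5

Explanation: C(4,2)=6; C(5,2)=10; C(6,2)=15. So valid n = 5.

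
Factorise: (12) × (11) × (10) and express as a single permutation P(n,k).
Product of 3 consecutive descending integers starting at 12: P(12,3) = 12!/9! = 1,320.
Final answer: P(12,3) = 12!/(9)!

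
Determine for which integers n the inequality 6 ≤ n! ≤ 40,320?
n! is strictly increasing; 3! = 6 and 8! = 40,320, so valid n = 3, 4, 5, 6, 7, 8.
Final answer: 3, 4, 5, 6, 7, 8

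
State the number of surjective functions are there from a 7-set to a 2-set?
126

Explanation: Onto functions = 2! × S(7,2)
First compute S(7,2) via recurrence:
Using the Stirling recurrence: S(n,k) = k·S(n-1,k) + S(n-1,k-1)
S(7,2) = 2·S(6,2) + S(6,1)
         = 2·31 + 1
         = 62 + 1
         = 63
Then: 2 × 63 = 126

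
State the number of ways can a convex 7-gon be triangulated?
42

Solution: Using the Catalan number formula: C_n = C(2n, n) / (n+1)
C_5 = C(10, 5) / (5+1)
     = 252 / 6
     = 42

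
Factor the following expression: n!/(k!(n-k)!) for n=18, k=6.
C(18,6) = 18,564
This is the binomial coefficient C(18,6) = 18,564.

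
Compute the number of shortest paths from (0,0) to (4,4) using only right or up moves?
70

Solution: Choose 4 rights from 8 moves: C(8,4) = 70.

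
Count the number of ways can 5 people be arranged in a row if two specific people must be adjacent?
48

Working:
Treat pair as unit: (5-1)! arrangements × 2 internal orders = 48.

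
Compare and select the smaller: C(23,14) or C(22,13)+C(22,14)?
By Pascal's identity: C(23,14) = C(22,13)+C(22,14) = 817,190. Equal.
Final answer: Equal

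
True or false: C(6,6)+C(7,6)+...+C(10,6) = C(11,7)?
True

Reasoning: Hockey stick identity gives Σ = C(11,7) = 330; RHS C(11,7) = 330.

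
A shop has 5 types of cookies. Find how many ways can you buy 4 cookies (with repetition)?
Stars and bars: C(4+5-1, 4) = C(8, 4) = 70.
Final answer: 70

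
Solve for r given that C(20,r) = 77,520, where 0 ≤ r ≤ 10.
7

Reasoning: C(20,r) is increasing for 0 ≤ r ≤ 10. Stepping up (C(20,r+1) = C(20,r)·(20−r)/(r+1)): C(20,1) = 20, C(20,2) = 190, C(20,3) = 1,140, C(20,4) = 4,845, C(20,5) = 15,504, C(20,6) = 38,760, C(20,7) = 77,520 ✓. So r = 7.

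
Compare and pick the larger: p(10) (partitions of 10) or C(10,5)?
C(10,5)

Explanation: Pentagonal recurrence p(n) = p(n−1) + p(n−2) − p(n−5) − p(n−7) + …: p(10) = p(9) + p(8) − p(5) − p(3) = 30 + 22 − 7 − 3 = 42; C(10,5) = 252.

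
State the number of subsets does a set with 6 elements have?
64
Each element can be included or excluded: 2^6 = 64.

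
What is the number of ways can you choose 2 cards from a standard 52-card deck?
1,326

Solution: C(52,2) = 1,326.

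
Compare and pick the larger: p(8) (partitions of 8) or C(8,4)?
C(8,4)

Reasoning: Pentagonal recurrence p(n) = p(n−1) + p(n−2) − p(n−5) − p(n−7) + …: p(8) = p(7) + p(6) − p(3) − p(1) = 15 + 11 − 3 − 1 = 22; C(8,4) = 70.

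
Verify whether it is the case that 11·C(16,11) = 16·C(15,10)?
Absorption identity k·C(n,k) = n·C(n-1,k-1). LHS = 11·4368 = 48,048; RHS = 16·3003 = 48,048.
Final answer: True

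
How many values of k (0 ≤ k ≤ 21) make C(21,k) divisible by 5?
12

Solution: Checking C(21,k) mod 5 for k = 0..21: divisible at k = 2, 3, 4, 7, 8, 9, 12, 13, 14, 17, 18, 19. That's 12 values.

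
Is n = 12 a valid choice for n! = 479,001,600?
Yes

Reasoning: 12! = 12·11! = 12·39,916,800 = 479,001,600, which equals 479,001,600.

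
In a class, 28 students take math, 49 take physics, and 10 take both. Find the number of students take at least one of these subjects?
67

Solution: |A∪B| = |A|+|B|-|A∩B| = 28+49-10 = 67.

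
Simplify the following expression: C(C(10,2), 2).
990

Explanation: C(10,2) = 45, then C(45, 2) = 990.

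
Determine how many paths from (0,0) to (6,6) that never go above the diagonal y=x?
Counted by the Catalan number C_6: C_6 = C(12,6)/(6+1) = 924/7 = 132.

Answer: 132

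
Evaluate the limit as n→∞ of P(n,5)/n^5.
1

Explanation: P(n,5) = n(n-1)···(n-4) ≈ n^5 for large n. Limit = 1.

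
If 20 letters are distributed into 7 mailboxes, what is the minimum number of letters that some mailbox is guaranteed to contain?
3

Explanation: Pigeonhole: ⌈20/7⌉ = 3.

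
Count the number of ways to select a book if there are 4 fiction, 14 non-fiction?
By the addition principle: 4 + 14 = 18.

Answer: 18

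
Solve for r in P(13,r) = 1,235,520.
P(13,r) = 13·12·…·(13−r+1), a product of r factors. Multiplying down from 13: 13 = 13; 13·12 = 156; 13·12·11 = 1,716; 13·12·11·10 = 17,160; 13·12·11·10·9 = 154,440; 13·12·11·10·9·8 = 1,235,520 ✓ (6 factors). So r = 6.
Final answer: 6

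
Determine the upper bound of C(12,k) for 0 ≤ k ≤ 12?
924

Solution: Maximum at k = 6: C(12,6) = 924.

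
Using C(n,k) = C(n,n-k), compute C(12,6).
924

Solution: C(12,6) = C(12,6) = 924.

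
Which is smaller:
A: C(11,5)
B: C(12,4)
A=C(11,5)=462, B=C(12,4)=495.

Answer: A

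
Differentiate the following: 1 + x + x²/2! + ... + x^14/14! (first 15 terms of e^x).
1 + x + x²/2! + ... + x^13/13!
Differentiating term by term gives the first 14 terms of e^x.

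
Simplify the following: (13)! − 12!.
5,748,019,200

Working:
(13)! − 12! = (13)·12! − 12! = (13−1)·12! = 12·12! = 5,748,019,200.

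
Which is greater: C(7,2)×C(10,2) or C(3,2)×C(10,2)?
C(7,2)×C(10,2)

Working:
C(7,2)×C(10,2)=945, C(3,2)×C(10,2)=135.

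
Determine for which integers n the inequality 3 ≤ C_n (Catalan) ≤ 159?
3, 4, 5, 6

Working:
C_2=2; C_3=5; C_4=14; C_5=42; C_6=132; C_7=429. So valid n = 3, 4, 5, 6.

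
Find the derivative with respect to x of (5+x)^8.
8(5+x)^7

Working:
Using the power rule: d/dx (5+x)^8 = 8(5+x)^{7}.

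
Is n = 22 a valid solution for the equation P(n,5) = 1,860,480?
No
P(22,5) = 22·21·20·19·18 = 3,160,080, which does not equal 1,860,480.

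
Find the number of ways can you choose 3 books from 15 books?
455

Reasoning: C(15,3) = 15! / (3! × (15-3)!)
         = 15! / (3! × 12!)
         = 455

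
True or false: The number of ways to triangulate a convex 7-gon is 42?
True

Solution: Triangulations of a convex 7-gon are counted by the Catalan number C_5: C_5 = C(10,5)/(5+1) = 252/6 = 42.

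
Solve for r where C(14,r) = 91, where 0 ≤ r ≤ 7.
2

Solution: C(14,r) is increasing for 0 ≤ r ≤ 7. Stepping up (C(14,r+1) = C(14,r)·(14−r)/(r+1)): C(14,1) = 14, C(14,2) = 91 ✓. So r = 2.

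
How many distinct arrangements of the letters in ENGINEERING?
277,200

Solution: Word has 11 letters (E=3, N=3, G=2, I=2, R=1). Arrangements: 11!/Π(k!) = 277,200.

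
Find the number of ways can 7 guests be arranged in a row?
Arrangements of 7 distinct objects: 7! = 5,040.

Answer: 5,040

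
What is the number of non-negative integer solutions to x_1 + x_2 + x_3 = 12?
91
C(12+3-1, 3-1) = 91.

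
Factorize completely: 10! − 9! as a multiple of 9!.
9 × 9! = 3,265,920

Working:
10! − 9! = 10·9! − 9! = (10 − 1)·9! = 9 × 9! = 3,265,920.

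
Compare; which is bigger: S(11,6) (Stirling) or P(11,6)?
S(11,6) = 6·S(10,6) + S(10,5) = 6·22,827 + 42,525 = 179,487; P(11,6) = 332,640.

Answer: P(11,6)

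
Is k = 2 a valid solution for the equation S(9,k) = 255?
S(9,2) = 2·S(8,2) + S(8,1) = 2·127 + 1 = 255, which equals 255.
Final answer: Yes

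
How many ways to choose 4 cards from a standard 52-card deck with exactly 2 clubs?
57,798

Working:
13 clubs and 39 non-clubs: C(13,2) × C(39,2) = 78 × 741 = 57,798.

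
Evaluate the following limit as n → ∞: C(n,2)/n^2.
1/2

Explanation: C(n,2) ≈ n^2/2! for large n. Limit = 1/2! = 1/2.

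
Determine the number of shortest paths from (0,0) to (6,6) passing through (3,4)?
350

To (3,4): C(7,3)=35. From there: C(5,3)=10. Total: 350.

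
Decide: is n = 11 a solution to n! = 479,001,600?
No

11! = 11·10! = 11·3,628,800 = 39,916,800, which does not equal 479,001,600.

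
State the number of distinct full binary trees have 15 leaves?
2,674,440
Using the Catalan number formula: C_n = C(2n, n) / (n+1)
C_14 = C(28, 14) / (14+1)
     = 40116600 / 15
     = 2,674,440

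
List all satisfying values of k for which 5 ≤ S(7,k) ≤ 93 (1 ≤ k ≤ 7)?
S(7,1)=1; S(7,2)=63; S(7,3)=301; S(7,4)=350; S(7,5)=140; S(7,6)=21; S(7,7)=1. So valid k = 2, 6.

Answer: 2, 6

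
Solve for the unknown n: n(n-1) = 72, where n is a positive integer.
n² − n − 72 = 0, so n = (1 ± √(1 + 4·72))/2 = (1 ± √289)/2 = (1 ± 17)/2, i.e. n = 9 or n = -8. Taking the positive root, n = 9 (check: 9×8 = 72).

Answer: 9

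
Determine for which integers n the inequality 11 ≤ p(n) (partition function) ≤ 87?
6, 7, 8, 9, 10, 11, 12

Working:
Tabulating p(n) via p(n) = p(n−1) + p(n−2) − p(n−5) − p(n−7) + …: p(5)=7; p(6)=11; p(7)=15; p(8)=22; p(9)=30; p(10)=42; p(11)=56; p(12)=77; p(13)=101. So valid n = 6, 7, 8, 9, 10, 11, 12.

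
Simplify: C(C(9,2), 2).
630

Working:
C(9,2) = 36, then C(36, 2) = 630.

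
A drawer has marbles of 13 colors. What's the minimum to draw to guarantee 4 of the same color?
40

Working:
Worst case: 3 of each = 39. One more: 40.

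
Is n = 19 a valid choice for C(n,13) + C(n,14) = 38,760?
Yes

C(19,13) + C(19,14) = 27,132 + 11,628 = 38,760, which equals 38,760.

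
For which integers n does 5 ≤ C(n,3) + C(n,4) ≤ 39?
4, 5, 6

Working:
C(3,3)+C(3,4)=1; C(4,3)+C(4,4)=5; C(5,3)+C(5,4)=15; C(6,3)+C(6,4)=35; C(7,3)+C(7,4)=70. So valid n = 4, 5, 6.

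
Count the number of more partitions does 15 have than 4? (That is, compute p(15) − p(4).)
171

Solution: Pentagonal recurrence p(n) = p(n−1) + p(n−2) − p(n−5) − p(n−7) + …: p(15) = p(14) + p(13) − p(10) − p(8) + p(3) + p(0) = 135 + 101 − 42 − 22 + 3 + 1 = 176.
p(4) = p(3) + p(2) = 3 + 2 = 5.
Difference = 176 − 5 = 171.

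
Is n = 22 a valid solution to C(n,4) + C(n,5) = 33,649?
Yes

Working:
C(22,4) + C(22,5) = 7,315 + 26,334 = 33,649, which equals 33,649.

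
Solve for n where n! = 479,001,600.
n! is strictly increasing. 10! = 3,628,800, 11! = 39,916,800, 12! = 479,001,600 ✓. So n = 12.
Final answer: 12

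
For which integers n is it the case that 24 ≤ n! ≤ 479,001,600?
4, 5, 6, 7, 8, 9, 10, 11, 12

Reasoning: n! is strictly increasing; 4! = 24 and 12! = 479,001,600, so valid n = 4, 5, 6, 7, 8, 9, 10, 11, 12.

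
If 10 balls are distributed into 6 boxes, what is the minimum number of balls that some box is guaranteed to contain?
2

Solution: Pigeonhole: ⌈10/6⌉ = 2.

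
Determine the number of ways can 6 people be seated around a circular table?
120

Circular arrangements: (6-1)! = 120.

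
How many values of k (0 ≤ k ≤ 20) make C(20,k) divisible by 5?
Checking C(20,k) mod 5 for k = 0..20: divisible at k = 1, 2, 3, 4, 6, 7, 8, 9, 11, 12, 13, 14, 16, 17, 18, 19. That's 16 values.
Final answer: 16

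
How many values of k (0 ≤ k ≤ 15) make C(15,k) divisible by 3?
10

Explanation: Checking C(15,k) mod 3 for k = 0..15: divisible at k = 1, 2, 4, 5, 7, 8, 10, 11, 13, 14. That's 10 values.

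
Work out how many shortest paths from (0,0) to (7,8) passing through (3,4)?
2,450

Solution: To (3,4): C(7,3)=35. From there: C(8,4)=70. Total: 2,450.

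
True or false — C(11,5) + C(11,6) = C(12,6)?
True
Pascal's identity: LHS = 462 + 462 = 924; RHS = C(12,6) = 924. Both sides agree, so the statement holds.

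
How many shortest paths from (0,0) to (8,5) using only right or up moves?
1,287

Working:
Choose 8 rights from 13 moves: C(13,8) = 1,287.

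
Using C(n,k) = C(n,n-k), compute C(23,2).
253

Solution: C(23,2) = C(23,21) = 253.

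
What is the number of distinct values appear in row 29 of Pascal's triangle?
Row 29 has entries C(29,0)..C(29,29); by symmetry C(29,k)=C(29,29-k), giving 15 distinct values.

Answer: 15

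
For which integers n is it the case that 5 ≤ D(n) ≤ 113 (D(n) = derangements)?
4, 5

Solution: Using D(n) = (n−1)[D(n−1) + D(n−2)] with D(1)=0, D(2)=1: D(3)=2; D(4)=9; D(5)=44; D(6)=265. So valid n = 4, 5.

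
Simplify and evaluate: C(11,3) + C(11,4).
495

By Pascal's identity: C(12,4) = 495.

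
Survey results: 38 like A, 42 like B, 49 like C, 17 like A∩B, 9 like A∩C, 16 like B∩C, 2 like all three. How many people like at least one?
89

Solution: |A∪B∪C| = 38+42+49-17-9-16+2 = 89.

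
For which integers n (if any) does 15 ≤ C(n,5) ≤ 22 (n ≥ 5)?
7

C(6,5)=6; C(7,5)=21; C(8,5)=56. So valid n = 7.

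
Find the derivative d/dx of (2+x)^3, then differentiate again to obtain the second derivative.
6(2+x)^1

Explanation: First derivative: 3(2+x)^{2}. Second derivative: 3·2·(2+x)^{1} = 6(2+x)^{1}.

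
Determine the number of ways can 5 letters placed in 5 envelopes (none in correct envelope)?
Using D(n) = (n-1)[D(n-1) + D(n-2)]:
D(5) = (5-1) × [D(4) + D(3)]
      = 4 × [9 + 2]
      = 4 × 11
      = 44
Final answer: 44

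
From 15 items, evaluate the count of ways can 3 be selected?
455

Reasoning: C(15,3) = 15! / (3! × (15-3)!)
         = 15! / (3! × 12!)
         = 455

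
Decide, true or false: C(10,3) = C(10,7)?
True

Reasoning: Symmetry C(n,k) = C(n,n-k): C(10,3) = 120 and C(10,7) = 120. Both sides agree, so the statement holds.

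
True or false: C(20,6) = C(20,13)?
False

Solution: C(20,6) = 38,760 but C(20,13) = 77,520; symmetry gives C(20,6) = C(20,14), not C(20,13).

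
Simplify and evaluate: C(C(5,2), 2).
45
C(5,2) = 10, then C(10, 2) = 45.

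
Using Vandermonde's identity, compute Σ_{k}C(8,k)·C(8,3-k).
560

Working:
= C(8+8,3) = C(16,3) = 560.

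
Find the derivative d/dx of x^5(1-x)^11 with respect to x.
5x^4(1-x)^11 - 11x^5(1-x)^10
Product rule: 5x^{4}(1-x)^{11} + x^5·(-11)(1-x)^{10}.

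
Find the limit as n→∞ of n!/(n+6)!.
0

n!/(n+6)! = 1/[(n+1)(n+2)···(n+6)] → 0 as n → ∞.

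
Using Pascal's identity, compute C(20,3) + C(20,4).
C(20,3) + C(20,4) = C(21,4) = 5,985.
Final answer: 5,985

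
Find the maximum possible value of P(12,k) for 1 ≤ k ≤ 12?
479,001,600

Reasoning: P(12,k) increases in k, so maximum at k = 12: 12! = 479,001,600.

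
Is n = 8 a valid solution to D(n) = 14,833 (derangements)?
Yes

Explanation: D(8) = (8-1)·[D(7) + D(6)] = 7·[1,854 + 265] = 14,833, which equals 14,833.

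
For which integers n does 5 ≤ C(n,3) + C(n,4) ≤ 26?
4, 5

Reasoning: C(3,3)+C(3,4)=1; C(4,3)+C(4,4)=5; C(5,3)+C(5,4)=15; C(6,3)+C(6,4)=35. So valid n = 4, 5.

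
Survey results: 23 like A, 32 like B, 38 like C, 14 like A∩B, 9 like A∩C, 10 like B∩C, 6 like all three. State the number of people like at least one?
66

Explanation: |A∪B∪C| = 23+32+38-14-9-10+6 = 66.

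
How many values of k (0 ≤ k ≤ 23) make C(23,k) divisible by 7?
12

Working:
Checking C(23,k) mod 7 for k = 0..23: divisible at k = 3, 4, 5, 6, 10, 11, 12, 13, 17, 18, 19, 20. That's 12 values.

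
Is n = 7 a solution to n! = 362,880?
No
7! = 7·6! = 7·720 = 5,040, which does not equal 362,880.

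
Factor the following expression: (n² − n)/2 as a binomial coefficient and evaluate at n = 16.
(n² − n)/2 = n(n−1)/2 = C(n,2). At n = 16: C(16,2) = 120.

Answer: C(n,2); C(16,2) = 120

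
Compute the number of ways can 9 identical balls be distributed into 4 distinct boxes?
220

C(9+4-1, 4-1) = C(12, 3) = 220.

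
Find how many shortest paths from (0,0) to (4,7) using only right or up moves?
330

Reasoning: Choose 4 rights from 11 moves: C(11,4) = 330.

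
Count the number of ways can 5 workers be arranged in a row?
Arrangements of 5 distinct objects: 5! = 120.
Final answer: 120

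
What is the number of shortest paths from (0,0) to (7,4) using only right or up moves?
330

Reasoning: Choose 7 rights from 11 moves: C(11,7) = 330.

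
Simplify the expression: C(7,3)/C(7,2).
5/3

Reasoning: C(n,k+1)/C(n,k) = (n−k)/(k+1). Here (7−2)/(2+1) = 5/3 = 5/3.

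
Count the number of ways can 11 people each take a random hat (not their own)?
14,684,570

Using D(n) = (n-1)[D(n-1) + D(n-2)]:
D(11) = (11-1) × [D(10) + D(9)]
      = 10 × [1334961 + 133496]
      = 10 × 1468457
      = 14,684,570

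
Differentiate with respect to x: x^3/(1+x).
(3x^2(1+x) - x^3)/(1+x)²
Quotient rule: [3x^{2}(1+x) - x^3]/(1+x)².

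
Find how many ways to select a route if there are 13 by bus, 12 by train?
25

Solution: By the addition principle: 13 + 12 = 25.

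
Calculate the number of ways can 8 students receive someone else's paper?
14,833

Working:
Using D(n) = (n-1)[D(n-1) + D(n-2)]:
D(8) = (8-1) × [D(7) + D(6)]
      = 7 × [1854 + 265]
      = 7 × 2119
      = 14,833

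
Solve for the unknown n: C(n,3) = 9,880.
40

C(n,3) = n(n−1)(n−2)/3! is increasing in n, and n(n−1)(n−2) = 3!·9,880 = 59,280 ≈ (n−1)^3 gives n ≈ 40.0. Check: C(38,3) = 8,436, C(39,3) = 9,139, C(40,3) = 9,880 ✓. So n = 40.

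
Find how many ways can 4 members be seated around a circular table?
6

Reasoning: Circular arrangements: (4-1)! = 6.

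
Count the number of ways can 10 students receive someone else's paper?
1,334,961

Reasoning: Using D(n) = (n-1)[D(n-1) + D(n-2)]:
D(10) = (10-1) × [D(9) + D(8)]
      = 9 × [133496 + 14833]
      = 9 × 148329
      = 1,334,961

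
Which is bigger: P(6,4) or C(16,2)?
P(6,4)

Solution: P(6,4)=360, C(16,2)=120.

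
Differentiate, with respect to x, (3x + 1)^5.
Chain rule: 5(3x+1)^{4} × 3 = 15(3x+1)^{4}.

Answer: 15(3x + 1)^4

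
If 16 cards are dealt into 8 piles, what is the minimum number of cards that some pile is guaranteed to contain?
Pigeonhole: ⌈16/8⌉ = 2.
Final answer: 2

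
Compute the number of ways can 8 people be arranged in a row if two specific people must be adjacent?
10,080

Working:
Treat pair as unit: (8-1)! arrangements × 2 internal orders = 10,080.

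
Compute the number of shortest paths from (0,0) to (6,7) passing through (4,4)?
700

To (4,4): C(8,4)=70. From there: C(5,2)=10. Total: 700.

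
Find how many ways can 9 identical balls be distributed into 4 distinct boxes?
220

Explanation: C(9+4-1, 4-1) = C(12, 3) = 220.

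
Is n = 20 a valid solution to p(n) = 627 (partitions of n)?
Pentagonal recurrence p(n) = p(n−1) + p(n−2) − p(n−5) − p(n−7) + …: p(20) = p(19) + p(18) − p(15) − p(13) + p(8) + p(5) = 490 + 385 − 176 − 101 + 22 + 7 = 627, which equals 627.

Answer: Yes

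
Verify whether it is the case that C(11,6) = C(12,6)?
False
LHS = C(11,6) = 462; RHS = C(12,6) = 924. 462 ≠ 924, so the statement does not hold.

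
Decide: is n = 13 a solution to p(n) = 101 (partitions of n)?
Yes
Pentagonal recurrence p(n) = p(n−1) + p(n−2) − p(n−5) − p(n−7) + …: p(13) = p(12) + p(11) − p(8) − p(6) + p(1) = 77 + 56 − 22 − 11 + 1 = 101, which equals 101.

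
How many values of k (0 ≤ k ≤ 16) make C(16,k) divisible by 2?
15

Checking C(16,k) mod 2 for k = 0..16: divisible at k = 1, 2, 3, 4, 5, 6, 7, 8, 9, 10, 11, 12, 13, 14, 15. That's 15 values.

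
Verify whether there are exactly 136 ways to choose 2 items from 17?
C(17,2) = 136.
Final answer: True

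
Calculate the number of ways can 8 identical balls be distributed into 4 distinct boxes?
165

Reasoning: C(8+4-1, 4-1) = C(11, 3) = 165.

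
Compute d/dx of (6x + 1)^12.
Chain rule: 12(6x+1)^{11} × 6 = 72(6x+1)^{11}.

Answer: 72(6x + 1)^11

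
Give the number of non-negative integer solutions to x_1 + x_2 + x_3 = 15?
136

C(15+3-1, 3-1) = 136.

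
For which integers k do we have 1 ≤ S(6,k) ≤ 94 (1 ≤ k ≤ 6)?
1, 2, 3, 4, 5, 6

Reasoning: S(6,1)=1; S(6,2)=31; S(6,3)=90; S(6,4)=65; S(6,5)=15; S(6,6)=1. So valid k = 1, 2, 3, 4, 5, 6.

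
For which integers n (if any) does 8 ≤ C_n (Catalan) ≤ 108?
C_3=5; C_4=14; C_5=42; C_6=132. So valid n = 4, 5.

Answer: 4, 5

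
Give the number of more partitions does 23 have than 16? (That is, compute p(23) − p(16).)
1,024

Reasoning: Pentagonal recurrence p(n) = p(n−1) + p(n−2) − p(n−5) − p(n−7) + …: p(23) = p(22) + p(21) − p(18) − p(16) + p(11) + p(8) − p(1) = 1,002 + 792 − 385 − 231 + 56 + 22 − 1 = 1,255.
p(16) = p(15) + p(14) − p(11) − p(9) + p(4) + p(1) = 176 + 135 − 56 − 30 + 5 + 1 = 231.
Difference = 1,255 − 231 = 1,024.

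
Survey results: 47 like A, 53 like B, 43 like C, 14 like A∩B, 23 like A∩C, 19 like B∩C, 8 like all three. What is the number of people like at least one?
95

Explanation: |A∪B∪C| = 47+53+43-14-23-19+8 = 95.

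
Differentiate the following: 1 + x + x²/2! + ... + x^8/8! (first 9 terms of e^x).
1 + x + x²/2! + ... + x^7/7!

Differentiating term by term gives the first 8 terms of e^x.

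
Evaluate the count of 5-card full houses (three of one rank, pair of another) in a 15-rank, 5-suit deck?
21,000

Solution: Triple rank: 15. Triple suits: C(5,3)=10. Pair rank: 14. Pair suits: C(5,2)=10. Total: 21,000.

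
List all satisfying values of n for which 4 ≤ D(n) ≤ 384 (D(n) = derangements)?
4, 5, 6

Using D(n) = (n−1)[D(n−1) + D(n−2)] with D(1)=0, D(2)=1: D(3)=2; D(4)=9; D(5)=44; D(6)=265; D(7)=1,854. So valid n = 4, 5, 6.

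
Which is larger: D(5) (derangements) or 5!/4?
D(5)

Working:
D(5) = (5-1)·[D(4) + D(3)] = 4·[9 + 2] = 44; 5!/4 = 120/4 = 30.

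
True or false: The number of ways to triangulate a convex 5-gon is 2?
Triangulations of a convex 5-gon are counted by the Catalan number C_3: C_3 = C(6,3)/(3+1) = 20/4 = 5.

Answer: False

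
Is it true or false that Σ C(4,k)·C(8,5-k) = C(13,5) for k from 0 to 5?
False

Working:
Vandermonde's identity gives C(12,5) = 792; RHS C(13,5) = 1,287.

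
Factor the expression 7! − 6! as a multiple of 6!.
6 × 6! = 4,320

7! − 6! = 7·6! − 6! = (7 − 1)·6! = 6 × 6! = 4,320.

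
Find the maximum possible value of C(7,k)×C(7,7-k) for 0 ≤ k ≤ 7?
1,225

Reasoning: C(7,k)·C(7,7-k) = C(7,k)², maximised at the centre k = 3: C(7,3)² = 1,225.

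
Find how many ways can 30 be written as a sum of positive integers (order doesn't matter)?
5,604

Pentagonal recurrence p(n) = p(n−1) + p(n−2) − p(n−5) − p(n−7) + …: p(30) = p(29) + p(28) − p(25) − p(23) + p(18) + p(15) − p(8) − p(4) = 4,565 + 3,718 − 1,958 − 1,255 + 385 + 176 − 22 − 5 = 5,604.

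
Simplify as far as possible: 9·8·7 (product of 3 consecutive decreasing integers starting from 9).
504

Working:
This is P(9,3) = 9!/(6)! = 504.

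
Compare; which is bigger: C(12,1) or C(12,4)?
C(12,1)=12, C(12,4)=495.
Final answer: C(12,4)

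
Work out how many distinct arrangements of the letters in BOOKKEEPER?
151,200

Word has 10 letters (B=1, O=2, K=2, E=3, P=1, R=1). Arrangements: 10!/Π(k!) = 151,200.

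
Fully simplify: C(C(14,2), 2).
4,095

Explanation: C(14,2) = 91, then C(91, 2) = 4,095.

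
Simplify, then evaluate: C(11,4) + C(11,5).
792

Reasoning: By Pascal's identity: C(12,5) = 792.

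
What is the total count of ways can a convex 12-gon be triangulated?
16,796

Reasoning: Using the Catalan number formula: C_n = C(2n, n) / (n+1)
C_10 = C(20, 10) / (10+1)
     = 184756 / 11
     = 16,796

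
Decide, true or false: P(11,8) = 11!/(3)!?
True

Explanation: Permutation formula P(n,k) = n!/(n-k)!: 11!/3! = 39,916,800/6 = 6,652,800 = P(11,8). The statement holds.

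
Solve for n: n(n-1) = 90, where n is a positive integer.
10

n² − n − 90 = 0, so n = (1 ± √(1 + 4·90))/2 = (1 ± √361)/2 = (1 ± 19)/2, i.e. n = 10 or n = -9. Taking the positive root, n = 10 (check: 10×9 = 90).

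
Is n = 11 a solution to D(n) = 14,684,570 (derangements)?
Yes

Working:
D(11) = (11-1)·[D(10) + D(9)] = 10·[1,334,961 + 133,496] = 14,684,570, which equals 14,684,570.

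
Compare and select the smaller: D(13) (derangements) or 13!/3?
13!/3

Solution: D(13) = (13-1)·[D(12) + D(11)] = 12·[176,214,841 + 14,684,570] = 2,290,792,932; 13!/3 = 6,227,020,800/3 = 2,075,673,600.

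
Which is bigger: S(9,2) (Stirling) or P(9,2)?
S(9,2)

Explanation: S(9,2) = 2·S(8,2) + S(8,1) = 2·127 + 1 = 255; P(9,2) = 72.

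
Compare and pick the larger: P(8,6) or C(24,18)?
C(24,18)

Reasoning: P(8,6)=20,160, C(24,18)=134,596.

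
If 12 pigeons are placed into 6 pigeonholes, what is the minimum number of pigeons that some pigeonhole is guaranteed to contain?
Pigeonhole: ⌈12/6⌉ = 2.

Answer: 2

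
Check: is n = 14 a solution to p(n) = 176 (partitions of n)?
No

Pentagonal recurrence p(n) = p(n−1) + p(n−2) − p(n−5) − p(n−7) + …: p(14) = p(13) + p(12) − p(9) − p(7) + p(2) = 101 + 77 − 30 − 15 + 2 = 135, which does not equal 176.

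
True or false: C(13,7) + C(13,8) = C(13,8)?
False
Pascal's identity gives C(14,8) = 3,003, whereas C(13,8) = 1,287.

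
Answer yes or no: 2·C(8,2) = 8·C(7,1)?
Yes

Absorption identity k·C(n,k) = n·C(n-1,k-1). LHS = 2·28 = 56; RHS = 8·7 = 56.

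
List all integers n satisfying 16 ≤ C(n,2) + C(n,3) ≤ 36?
5, 6

Working:
C(4,2)+C(4,3)=10; C(5,2)+C(5,3)=20; C(6,2)+C(6,3)=35; C(7,2)+C(7,3)=56. So valid n = 5, 6.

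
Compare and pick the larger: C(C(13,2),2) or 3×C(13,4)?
C(C(13,2),2)=3,003, 3×C(13,4)=2,145.

Answer: C(C(13,2),2)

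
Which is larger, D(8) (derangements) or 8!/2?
D(8) = (8-1)·[D(7) + D(6)] = 7·[1,854 + 265] = 14,833; 8!/2 = 40,320/2 = 20,160.

Answer: 8!/2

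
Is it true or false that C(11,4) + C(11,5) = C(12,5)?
Pascal's identity: LHS = 330 + 462 = 792; RHS = C(12,5) = 792. Both sides agree, so the statement holds.

Answer: True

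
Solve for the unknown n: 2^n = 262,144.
18
262,144 = 1,024 × 256 = 2^10 × 2^8 = 2^18, so n = 18.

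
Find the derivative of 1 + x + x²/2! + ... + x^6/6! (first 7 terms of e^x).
Differentiating term by term gives the first 6 terms of e^x.

Answer: 1 + x + x²/2! + ... + x^5/5!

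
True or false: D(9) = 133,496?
True

Reasoning: Derangements of 9 elements: D(9) = (9-1)·[D(8) + D(7)] = 8·[14,833 + 1,854] = 133,496.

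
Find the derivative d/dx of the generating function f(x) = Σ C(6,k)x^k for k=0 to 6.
Σ k·C(6,k)x^(k-1) for k=1 to 6

Term-by-term differentiation gives Σ k·C(6,k)x^{k-1} for k=1 to 6.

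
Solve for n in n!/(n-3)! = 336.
n!/(n-3)! = n×(n-1)×(n-2), a product of 3 consecutive integers ≈ (n−1)^3. 336^(1/3) + 1 ≈ 8.0; check n = 8: 8×7×6 = 336 ✓. So n = 8.

Answer: 8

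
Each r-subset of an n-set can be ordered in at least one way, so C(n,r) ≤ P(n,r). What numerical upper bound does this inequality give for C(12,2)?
132

Explanation: P(12,2) = 12·11 = 132, so C(12,2) ≤ 132. (The bound is loose by a factor of 2! = 2: C(12,2) = 132/2 = 66.)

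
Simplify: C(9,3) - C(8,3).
28

C(9,3) - C(8,3) = C(8,2) = 28.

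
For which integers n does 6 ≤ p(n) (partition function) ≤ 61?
5, 6, 7, 8, 9, 10, 11

Solution: Tabulating p(n) via p(n) = p(n−1) + p(n−2) − p(n−5) − p(n−7) + …: p(4)=5; p(5)=7; p(6)=11; p(7)=15; p(8)=22; p(9)=30; p(10)=42; p(11)=56; p(12)=77. So valid n = 5, 6, 7, 8, 9, 10, 11.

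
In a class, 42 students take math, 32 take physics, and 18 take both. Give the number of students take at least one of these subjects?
56

Explanation: |A∪B| = |A|+|B|-|A∩B| = 42+32-18 = 56.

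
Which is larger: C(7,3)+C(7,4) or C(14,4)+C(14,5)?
First=70, Second=3,003.
Final answer: C(14,4)+C(14,5)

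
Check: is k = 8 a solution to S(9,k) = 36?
Yes

Reasoning: S(9,8) = 8·S(8,8) + S(8,7) = 8·1 + 28 = 36, which equals 36.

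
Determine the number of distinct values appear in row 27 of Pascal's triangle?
Row 27 has entries C(27,0)..C(27,27); by symmetry C(27,k)=C(27,27-k), giving 14 distinct values.
Final answer: 14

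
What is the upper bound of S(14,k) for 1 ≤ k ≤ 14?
63,436,373

Explanation: Row S(14,k) for k = 1..14 (via S(n,k) = k·S(n−1,k) + S(n−1,k−1)): 1, 8,191, 788,970, 10,391,745, 40,075,035, 63,436,373, 49,329,280, 20,912,320, 5,135,130, 752,752, 66,066, 3,367, 91, 1. The row is unimodal; maximum at k = 6: 63,436,373.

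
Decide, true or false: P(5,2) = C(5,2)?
P(5,2) = 20 but C(5,2) = 10; they differ by a factor of 2! = 2, so the statement does not hold.

Answer: False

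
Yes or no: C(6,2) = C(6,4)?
Yes

Working:
Symmetry C(n,k) = C(n,n-k): C(6,2) = 15 and C(6,4) = 15. Both sides agree, so the statement holds.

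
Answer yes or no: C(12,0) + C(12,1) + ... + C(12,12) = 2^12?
Yes

Working:
Binomial theorem with x = y = 1: Σ C(12,i) = (1+1)^12 = 2^12 = 4,096. The statement holds.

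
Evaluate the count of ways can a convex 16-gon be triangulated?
2,674,440

Solution: Using the Catalan number formula: C_n = C(2n, n) / (n+1)
C_14 = C(28, 14) / (14+1)
     = 40116600 / 15
     = 2,674,440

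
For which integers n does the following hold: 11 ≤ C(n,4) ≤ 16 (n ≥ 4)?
C(5,4)=5; C(6,4)=15; C(7,4)=35. So valid n = 6.
Final answer: 6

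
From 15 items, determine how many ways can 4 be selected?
1,365
C(15,4) = 15! / (4! × (15-4)!)
         = 15! / (4! × 11!)
         = 1,365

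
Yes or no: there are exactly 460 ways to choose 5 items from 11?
No

C(11,5) = 462 ≠ 460.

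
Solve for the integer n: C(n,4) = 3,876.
C(n,4) = n(n−1)(n−2)(n−3)/4! is increasing in n, and n(n−1)(n−2)(n−3) = 4!·3,876 = 93,024 ≈ (n−1.5)^4 gives n ≈ 19.0. Check: C(17,4) = 2,380, C(18,4) = 3,060, C(19,4) = 3,876 ✓. So n = 19.
Final answer: 19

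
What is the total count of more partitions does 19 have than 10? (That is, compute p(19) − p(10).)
448

Reasoning: Pentagonal recurrence p(n) = p(n−1) + p(n−2) − p(n−5) − p(n−7) + …: p(19) = p(18) + p(17) − p(14) − p(12) + p(7) + p(4) = 385 + 297 − 135 − 77 + 15 + 5 = 490.
p(10) = p(9) + p(8) − p(5) − p(3) = 30 + 22 − 7 − 3 = 42.
Difference = 490 − 42 = 448.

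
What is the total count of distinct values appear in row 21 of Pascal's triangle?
Row 21 has entries C(21,0)..C(21,21); by symmetry C(21,k)=C(21,21-k), giving 11 distinct values.

Answer: 11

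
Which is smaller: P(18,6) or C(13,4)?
P(18,6)=13,366,080, C(13,4)=715.
Final answer: C(13,4)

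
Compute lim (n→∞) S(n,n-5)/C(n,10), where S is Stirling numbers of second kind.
945

Explanation: The leading term of S(n,n-5) as a polynomial in n is (9)!!·C(n,10), so the ratio → (9)!! = 945.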